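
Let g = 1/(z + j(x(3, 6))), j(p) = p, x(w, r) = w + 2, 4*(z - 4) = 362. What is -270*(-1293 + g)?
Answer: 69472350/199 ≈ 3.4911e+5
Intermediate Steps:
z = 189/2 (z = 4 + (¼)*362 = 4 + 181/2 = 189/2 ≈ 94.500)
x(w, r) = 2 + w
g = 2/199 (g = 1/(189/2 + (2 + 3)) = 1/(189/2 + 5) = 1/(199/2) = 2/199 ≈ 0.010050)
-270*(-1293 + g) = -270*(-1293 + 2/199) = -270*(-257305/199) = 69472350/199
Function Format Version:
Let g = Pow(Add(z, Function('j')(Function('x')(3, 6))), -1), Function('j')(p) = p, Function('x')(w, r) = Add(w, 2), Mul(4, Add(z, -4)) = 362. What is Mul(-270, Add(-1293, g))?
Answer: Rational(69472350, 199) ≈ 3.4911e+5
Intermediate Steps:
z = Rational(189, 2) (z = Add(4, Mul(Rational(1, 4), 362)) = Add(4, Rational(181, 2)) = Rational(189, 2) ≈ 94.500)
Function('x')(w, r) = Add(2, w)
g = Rational(2, 199) (g = Pow(Add(Rational(189, 2), Add(2, 3)), -1) = Pow(Add(Rational(189, 2), 5), -1) = Pow(Rational(199, 2), -1) = Rational(2, 199) ≈ 0.010050)
Mul(-270, Add(-1293, g)) = Mul(-270, Add(-1293, Rational(2, 199))) = Mul(-270, Rational(-257305, 199)) = Rational(69472350, 199)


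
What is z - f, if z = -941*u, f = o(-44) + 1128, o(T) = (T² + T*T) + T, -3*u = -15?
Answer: -9661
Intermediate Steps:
u = 5 (u = -⅓*(-15) = 5)
o(T) = T + 2*T² (o(T) = (T² + T²) + T = 2*T² + T = T + 2*T²)
f = 4956 (f = -44*(1 + 2*(-44)) + 1128 = -44*(1 - 88) + 1128 = -44*(-87) + 1128 = 3828 + 1128 = 4956)
z = -4705 (z = -941*5 = -4705)
z - f = -4705 - 1*4956 = -4705 - 4956 = -9661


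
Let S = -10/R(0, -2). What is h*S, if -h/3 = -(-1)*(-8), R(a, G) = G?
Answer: 120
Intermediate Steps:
h = 24 (h = -(-3)*(-1*(-8)) = -(-3)*8 = -3*(-8) = 24)
S = 5 (S = -10/(-2) = -10*(-½) = 5)
h*S = 24*5 = 120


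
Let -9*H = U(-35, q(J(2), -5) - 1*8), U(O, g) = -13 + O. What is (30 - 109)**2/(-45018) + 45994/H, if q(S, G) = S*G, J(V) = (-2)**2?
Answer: 1552893455/180072 ≈ 8623.7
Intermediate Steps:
J(V) = 4
q(S, G) = G*S
H = 16/3 (H = -(-13 - 35)/9 = -1/9*(-48) = 16/3 ≈ 5.3333)
(30 - 109)**2/(-45018) + 45994/H = (30 - 109)**2/(-45018) + 45994/(16/3) = (-79)**2*(-1/45018) + 45994*(3/16) = 6241*(-1/45018) + 68991/8 = -6241/45018 + 68991/8 = 1552893455/180072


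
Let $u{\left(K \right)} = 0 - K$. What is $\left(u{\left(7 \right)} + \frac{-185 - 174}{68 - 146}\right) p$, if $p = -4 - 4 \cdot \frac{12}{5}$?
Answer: $\frac{6358}{195} \approx 32.605$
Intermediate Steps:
$u{\left(K \right)} = - K$
$p = - \frac{68}{5}$ ($p = -4 - 4 \cdot 12 \cdot \frac{1}{5} = -4 - \frac{48}{5} = - \frac{68}{5} \approx -13.6$)
$\left(u{\left(7 \right)} + \frac{-185 - 174}{68 - 146}\right) p = \left(\left(-1\right) 7 + \frac{-185 - 174}{68 - 146}\right) \left(- \frac{68}{5}\right) = \left(-7 - \frac{359}{-78}\right) \left(- \frac{68}{5}\right) = \left(-7 - - \frac{359}{78}\right) \left(- \frac{68}{5}\right) = \left(-7 + \frac{359}{78}\right) \left(- \frac{68}{5}\right) = \left(- \frac{187}{78}\right) \left(- \frac{68}{5}\right) = \frac{6358}{195}$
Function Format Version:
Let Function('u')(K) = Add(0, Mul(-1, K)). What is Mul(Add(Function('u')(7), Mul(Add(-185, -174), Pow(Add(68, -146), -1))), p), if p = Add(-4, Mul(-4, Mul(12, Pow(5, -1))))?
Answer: Rational(6358, 195) ≈ 32.605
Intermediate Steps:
Function('u')(K) = Mul(-1, K)
p = Rational(-68, 5) (p = Add(-4, Mul(-4, Mul(12, Rational(1, 5)))) = Add(-4, Mul(-4, Rational(12, 5))) = Add(-4, Rational(-48, 5)) = Rational(-68, 5) ≈ -13.600)
Mul(Add(Function('u')(7), Mul(Add(-185, -174), Pow(Add(68, -146), -1))), p) = Mul(Add(Mul(-1, 7), Mul(Add(-185, -174), Pow(Add(68, -146), -1))), Rational(-68, 5)) = Mul(Add(-7, Mul(-359, Pow(-78, -1))), Rational(-68, 5)) = Mul(Add(-7, Mul(-359, Rational(-1, 78))), Rational(-68, 5)) = Mul(Add(-7, Rational(359, 78)), Rational(-68, 5)) = Mul(Rational(-187, 78), Rational(-68, 5)) = Rational(6358, 195)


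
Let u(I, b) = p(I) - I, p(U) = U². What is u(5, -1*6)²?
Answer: 400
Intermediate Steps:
u(I, b) = I² - I
u(5, -1*6)² = (5*(-1 + 5))² = (5*4)² = 20² = 400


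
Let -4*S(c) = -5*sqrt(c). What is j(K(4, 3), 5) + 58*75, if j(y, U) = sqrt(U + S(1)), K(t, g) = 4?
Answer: 8705/2 ≈ 4352.5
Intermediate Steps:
S(c) = 5*sqrt(c)/4 (S(c) = -(-5)*sqrt(c)/4 = 5*sqrt(c)/4)
j(y, U) = sqrt(5/4 + U) (j(y, U) = sqrt(U + 5*sqrt(1)/4) = sqrt(U + (5/4)*1) = sqrt(U + 5/4) = sqrt(5/4 + U))
j(K(4, 3), 5) + 58*75 = sqrt(5 + 4*5)/2 + 58*75 = sqrt(5 + 20)/2 + 4350 = sqrt(25)/2 + 4350 = (1/2)*5 + 4350 = 5/2 + 4350 = 8705/2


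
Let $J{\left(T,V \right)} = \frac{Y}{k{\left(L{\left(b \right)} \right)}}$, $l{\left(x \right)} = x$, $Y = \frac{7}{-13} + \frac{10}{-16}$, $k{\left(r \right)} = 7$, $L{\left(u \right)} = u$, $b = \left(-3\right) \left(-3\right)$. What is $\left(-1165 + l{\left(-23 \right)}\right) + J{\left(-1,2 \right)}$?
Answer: $- \frac{864985}{728} \approx -1188.2$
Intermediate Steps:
$b = 9$
$Y = - \frac{121}{104}$ ($Y = 7 \left(- \frac{1}{13}\right) + 10 \left(- \frac{1}{16}\right) = - \frac{7}{13} - \frac{5}{8} = - \frac{121}{104} \approx -1.1635$)
$J{\left(T,V \right)} = - \frac{121}{728}$ ($J{\left(T,V \right)} = - \frac{121}{104 \cdot 7} = \left(- \frac{121}{104}\right) \frac{1}{7} = - \frac{121}{728}$)
$\left(-1165 + l{\left(-23 \right)}\right) + J{\left(-1,2 \right)} = \left(-1165 - 23\right) - \frac{121}{728} = -1188 - \frac{121}{728} = - \frac{864985}{728}$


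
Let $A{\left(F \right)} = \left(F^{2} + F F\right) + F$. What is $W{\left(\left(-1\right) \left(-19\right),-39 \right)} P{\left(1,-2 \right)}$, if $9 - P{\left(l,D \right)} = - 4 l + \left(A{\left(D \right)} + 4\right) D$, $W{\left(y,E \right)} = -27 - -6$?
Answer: $-693$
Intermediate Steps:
$A{\left(F \right)} = F + 2 F^{2}$ ($A{\left(F \right)} = \left(F^{2} + F^{2}\right) + F = 2 F^{2} + F = F + 2 F^{2}$)
$W{\left(y,E \right)} = -21$ ($W{\left(y,E \right)} = -27 + 6 = -21$)
$P{\left(l,D \right)} = 9 + 4 l - D \left(4 + D \left(1 + 2 D\right)\right)$ ($P{\left(l,D \right)} = 9 - \left(- 4 l + \left(D \left(1 + 2 D\right) + 4\right) D\right) = 9 - \left(- 4 l + \left(4 + D \left(1 + 2 D\right)\right) D\right) = 9 - \left(- 4 l + D \left(4 + D \left(1 + 2 D\right)\right)\right) = 9 + 4 l - D \left(4 + D \left(1 + 2 D\right)\right)$)
$W{\left(\left(-1\right) \left(-19\right),-39 \right)} P{\left(1,-2 \right)} = - 21 \left(9 - \left(-2\right)^{2} - -8 - 2 \left(-2\right)^{3} + 4 \cdot 1\right) = - 21 \left(9 - 4 + 8 - -16 + 4\right) = - 21 \left(9 - 4 + 8 + 16 + 4\right) = \left(-21\right) 33 = -693$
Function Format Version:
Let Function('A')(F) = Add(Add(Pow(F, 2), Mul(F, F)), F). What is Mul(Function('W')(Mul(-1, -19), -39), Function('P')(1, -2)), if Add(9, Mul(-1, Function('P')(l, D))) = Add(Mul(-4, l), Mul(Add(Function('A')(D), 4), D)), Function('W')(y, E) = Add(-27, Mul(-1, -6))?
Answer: -693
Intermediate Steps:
Function('A')(F) = Add(F, Mul(2, Pow(F, 2))) (Function('A')(F) = Add(Add(Pow(F, 2), Pow(F, 2)), F) = Add(Mul(2, Pow(F, 2)), F) = Add(F, Mul(2, Pow(F, 2))))
Function('W')(y, E) = -21 (Function('W')(y, E) = Add(-27, 6) = -21)
Function('P')(l, D) = Add(9, Mul(4, l), Mul(-1, D, Add(4, Mul(D, Add(1, Mul(2, D)))))) (Function('P')(l, D) = Add(9, Mul(-1, Add(Mul(-4, l), Mul(Add(Mul(D, Add(1, Mul(2, D))), 4), D)))) = Add(9, Mul(-1, Add(Mul(-4, l), Mul(Add(4, Mul(D, Add(1, Mul(2, D)))), D)))) = Add(9, Mul(-1, Add(Mul(-4, l), Mul(D, Add(4, Mul(D, Add(1, Mul(2, D)))))))) = Add(9, Add(Mul(4, l), Mul(-1, D, Add(4, Mul(D, Add(1, Mul(2, D))))))) = Add(9, Mul(4, l), Mul(-1, D, Add(4, Mul(D, Add(1, Mul(2, D)))))))
Mul(Function('W')(Mul(-1, -19), -39), Function('P')(1, -2)) = Mul(-21, Add(9, Mul(-1, Pow(-2, 2)), Mul(-4, -2), Mul(-2, Pow(-2, 3)), Mul(4, 1))) = Mul(-21, Add(9, Mul(-1, 4), 8, Mul(-2, -8), 4)) = Mul(-21, Add(9, -4, 8, 16, 4)) = Mul(-21, 33) = -693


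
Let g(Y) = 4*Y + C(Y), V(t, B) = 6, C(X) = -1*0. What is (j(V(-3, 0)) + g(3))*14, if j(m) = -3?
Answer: 126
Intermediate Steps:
C(X) = 0
g(Y) = 4*Y (g(Y) = 4*Y + 0 = 4*Y)
(j(V(-3, 0)) + g(3))*14 = (-3 + 4*3)*14 = (-3 + 12)*14 = 9*14 = 126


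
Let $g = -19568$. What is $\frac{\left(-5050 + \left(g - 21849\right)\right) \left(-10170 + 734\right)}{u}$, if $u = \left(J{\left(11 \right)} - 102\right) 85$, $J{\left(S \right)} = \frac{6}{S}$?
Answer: $- \frac{133974687}{2635} \approx -50844.0$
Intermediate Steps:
$u = - \frac{94860}{11}$ ($u = \left(\frac{6}{11} - 102\right) 85 = \left(- \frac{1116}{11}\right) 85 = - \frac{94860}{11} \approx -8623.6$)
$\frac{\left(-5050 + \left(g - 21849\right)\right) \left(-10170 + 734\right)}{u} = \frac{\left(-5050 - 41417\right) \left(-10170 + 734\right)}{- \frac{94860}{11}} = \left(-5050 - 41417\right) \left(-9436\right) \left(- \frac{11}{94860}\right) = \left(-46467\right) \left(-9436\right) \left(- \frac{11}{94860}\right) = 438462612 \left(- \frac{11}{94860}\right) = - \frac{133974687}{2635}$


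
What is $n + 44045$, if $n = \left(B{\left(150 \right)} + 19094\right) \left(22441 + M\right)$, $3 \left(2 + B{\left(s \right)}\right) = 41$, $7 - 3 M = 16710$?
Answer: $\frac{2901782945}{9} \approx 3.2242 \cdot 10^{8}$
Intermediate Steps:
$M = - \frac{16703}{3}$ ($M = \frac{7}{3} - 5570 = - \frac{16703}{3} \approx -5567.7$)
$B{\left(s \right)} = \frac{35}{3}$ ($B{\left(s \right)} = -2 + \frac{1}{3} \cdot 41 = -2 + \frac{41}{3} = \frac{35}{3}$)
$n = \frac{2901386540}{9}$ ($n = \left(\frac{35}{3} + 19094\right) \left(22441 - \frac{16703}{3}\right) = \frac{57317}{3} \cdot \frac{50620}{3} = \frac{2901386540}{9} \approx 3.2238 \cdot 10^{8}$)
$n + 44045 = \frac{2901386540}{9} + 44045 = \frac{2901782945}{9}$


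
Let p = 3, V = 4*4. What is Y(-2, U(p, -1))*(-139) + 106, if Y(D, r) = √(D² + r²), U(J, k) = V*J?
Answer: 106 - 278*√577 ≈ -6571.8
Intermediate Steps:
V = 16
U(J, k) = 16*J
Y(-2, U(p, -1))*(-139) + 106 = √((-2)² + (16*3)²)*(-139) + 106 = √(4 + 48²)*(-139) + 106 = √(4 + 2304)*(-139) + 106 = √2308*(-139) + 106 = (2*√577)*(-139) + 106 = -278*√577 + 106 = 106 - 278*√577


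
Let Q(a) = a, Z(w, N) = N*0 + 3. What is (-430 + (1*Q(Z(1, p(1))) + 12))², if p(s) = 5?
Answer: 172225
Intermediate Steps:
Z(w, N) = 3 (Z(w, N) = 0 + 3 = 3)
(-430 + (1*Q(Z(1, p(1))) + 12))² = (-430 + (1*3 + 12))² = (-430 + (3 + 12))² = (-430 + 15)² = (-415)² = 172225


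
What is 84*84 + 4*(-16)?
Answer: 6992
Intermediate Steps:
84*84 + 4*(-16) = 7056 - 64 = 6992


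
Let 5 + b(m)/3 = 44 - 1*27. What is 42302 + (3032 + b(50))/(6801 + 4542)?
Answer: 479834654/11343 ≈ 42302.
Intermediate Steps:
b(m) = 36 (b(m) = -15 + 3*(44 - 1*27) = -15 + 3*(44 - 27) = -15 + 3*17 = -15 + 51 = 36)
42302 + (3032 + b(50))/(6801 + 4542) = 42302 + (3032 + 36)/(6801 + 4542) = 42302 + 3068/11343 = 479834654/11343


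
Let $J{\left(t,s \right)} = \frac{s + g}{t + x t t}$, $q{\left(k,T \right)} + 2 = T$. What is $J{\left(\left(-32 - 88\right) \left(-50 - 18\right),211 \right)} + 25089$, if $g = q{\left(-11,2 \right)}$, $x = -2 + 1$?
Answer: $\frac{1670361391949}{66577440} \approx 25089.0$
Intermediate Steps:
$x = -1$
$q{\left(k,T \right)} = -2 + T$
$g = 0$ ($g = -2 + 2 = 0$)
$J{\left(t,s \right)} = \frac{s}{t - t^{2}}$ ($J{\left(t,s \right)} = \frac{s + 0}{t + - t t} = \frac{s}{t - t^{2}}$)
$J{\left(\left(-32 - 88\right) \left(-50 - 18\right),211 \right)} + 25089 = \frac{211}{\left(-32 - 88\right) \left(-50 - 18\right) \left(1 - \left(-32 - 88\right) \left(-50 - 18\right)\right)} + 25089 = \frac{211}{\left(-120\right) \left(-68\right) \left(1 - \left(-120\right) \left(-68\right)\right)} + 25089 = \frac{211}{8160 \left(1 - 8160\right)} + 25089 = 211 \cdot \frac{1}{8160} \frac{1}{1 - 8160} + 25089 = 211 \cdot \frac{1}{8160} \frac{1}{-8159} + 25089 = 211 \cdot \frac{1}{8160} \left(- \frac{1}{8159}\right) + 25089 = - \frac{211}{66577440} + 25089 = \frac{1670361391949}{66577440}$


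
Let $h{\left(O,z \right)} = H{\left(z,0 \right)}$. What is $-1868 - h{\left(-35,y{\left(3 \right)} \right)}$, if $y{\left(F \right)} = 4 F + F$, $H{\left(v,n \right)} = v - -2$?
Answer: $-1885$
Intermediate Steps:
$H{\left(v,n \right)} = 2 + v$ ($H{\left(v,n \right)} = v + 2 = 2 + v$)
$y{\left(F \right)} = 5 F$
$h{\left(O,z \right)} = 2 + z$
$-1868 - h{\left(-35,y{\left(3 \right)} \right)} = -1868 - \left(2 + 5 \cdot 3\right) = -1868 - \left(2 + 15\right) = -1868 - 17 = -1885$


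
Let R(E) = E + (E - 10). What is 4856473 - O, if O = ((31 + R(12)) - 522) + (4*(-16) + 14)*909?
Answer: 4902400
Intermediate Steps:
R(E) = -10 + 2*E (R(E) = E + (-10 + E) = -10 + 2*E)
O = -45927 (O = ((31 + (-10 + 2*12)) - 522) + (4*(-16) + 14)*909 = ((31 + (-10 + 24)) - 522) + (-64 + 14)*909 = ((31 + 14) - 522) - 50*909 = (45 - 522) - 45450 = -477 - 45450 = -45927)
4856473 - O = 4856473 - 1*(-45927) = 4856473 + 45927 = 4902400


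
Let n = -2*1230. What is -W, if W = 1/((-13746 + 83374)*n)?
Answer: 1/171284880 ≈ 5.8382e-9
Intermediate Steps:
n = -2460
W = -1/171284880 (W = 1/((-13746 + 83374)*(-2460)) = -1/2460/69628 = (1/69628)*(-1/2460) = -1/171284880 ≈ -5.8382e-9)
-W = -1*(-1/171284880) = 1/171284880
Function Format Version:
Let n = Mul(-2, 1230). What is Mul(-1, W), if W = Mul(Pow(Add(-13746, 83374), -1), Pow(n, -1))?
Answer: Rational(1, 171284880) ≈ 5.8382e-9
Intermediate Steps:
n = -2460
W = Rational(-1, 171284880) (W = Mul(Pow(Add(-13746, 83374), -1), Pow(-2460, -1)) = Mul(Pow(69628, -1), Rational(-1, 2460)) = Mul(Rational(1, 69628), Rational(-1, 2460)) = Rational(-1, 171284880) ≈ -5.8382e-9)
Mul(-1, W) = Mul(-1, Rational(-1, 171284880)) = Rational(1, 171284880)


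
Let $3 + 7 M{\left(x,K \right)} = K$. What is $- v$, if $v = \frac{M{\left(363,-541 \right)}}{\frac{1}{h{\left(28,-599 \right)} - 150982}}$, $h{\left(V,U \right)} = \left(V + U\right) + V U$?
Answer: $- \frac{91568800}{7} \approx -1.3081 \cdot 10^{7}$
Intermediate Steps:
$M{\left(x,K \right)} = - \frac{3}{7} + \frac{K}{7}$
$h{\left(V,U \right)} = U + V + U V$ ($h{\left(V,U \right)} = \left(U + V\right) + U V = U + V + U V$)
$v = \frac{91568800}{7}$ ($v = \frac{- \frac{3}{7} + \frac{1}{7} \left(-541\right)}{\frac{1}{\left(-599 + 28 - 16772\right) - 150982}} = \frac{- \frac{3}{7} - \frac{541}{7}}{\frac{1}{\left(-599 + 28 - 16772\right) - 150982}} = - \frac{544}{7 \frac{1}{-17343 - 150982}} = - \frac{544}{7 \frac{1}{-168325}} = - \frac{544}{7 \left(- \frac{1}{168325}\right)} = \left(- \frac{544}{7}\right) \left(-168325\right) = \frac{91568800}{7} \approx 1.3081 \cdot 10^{7}$)
$- v = \left(-1\right) \frac{91568800}{7} = - \frac{91568800}{7}$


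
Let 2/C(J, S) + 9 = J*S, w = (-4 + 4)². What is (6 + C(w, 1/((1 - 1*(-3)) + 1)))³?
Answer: 140608/729 ≈ 192.88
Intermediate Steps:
w = 0 (w = 0² = 0)
C(J, S) = 2/(-9 + J*S)
(6 + C(w, 1/((1 - 1*(-3)) + 1)))³ = (6 + 2/(-9 + 0/((1 - 1*(-3)) + 1)))³ = (6 + 2/(-9 + 0/((1 + 3) + 1)))³ = (6 + 2/(-9 + 0/(4 + 1)))³ = (6 + 2/(-9 + 0/5))³ = (6 + 2/(-9 + 0*(⅕)))³ = (6 + 2/(-9 + 0))³ = (6 + 2/(-9))³ = (6 + 2*(-⅑))³ = (6 - 2/9)³ = (52/9)³ = 140608/729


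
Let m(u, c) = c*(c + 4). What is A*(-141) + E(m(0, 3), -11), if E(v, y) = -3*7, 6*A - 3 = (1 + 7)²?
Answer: -3191/2 ≈ -1595.5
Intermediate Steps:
m(u, c) = c*(4 + c)
A = 67/6 (A = ½ + (1 + 7)²/6 = ½ + (⅙)*8² = ½ + (⅙)*64 = ½ + 32/3 = 67/6 ≈ 11.167)
E(v, y) = -21
A*(-141) + E(m(0, 3), -11) = (67/6)*(-141) - 21 = -3149/2 - 21 = -3191/2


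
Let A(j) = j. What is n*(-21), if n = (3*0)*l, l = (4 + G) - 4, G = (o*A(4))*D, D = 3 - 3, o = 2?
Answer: 0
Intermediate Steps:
D = 0
G = 0 (G = (2*4)*0 = 8*0 = 0)
l = 0 (l = (4 + 0) - 4 = 4 - 4 = 0)
n = 0 (n = (3*0)*0 = 0*0 = 0)
n*(-21) = 0*(-21) = 0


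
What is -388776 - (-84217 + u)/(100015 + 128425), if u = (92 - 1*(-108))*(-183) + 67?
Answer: -8881186869/22844 ≈ -3.8878e+5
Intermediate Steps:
u = -36533 (u = (92 + 108)*(-183) + 67 = 200*(-183) + 67 = -36600 + 67 = -36533)
-388776 - (-84217 + u)/(100015 + 128425) = -388776 - (-84217 - 36533)/(100015 + 128425) = -388776 - (-120750)/228440 = -388776 - 1*(-12075/22844) = -388776 + 12075/22844 = -8881186869/22844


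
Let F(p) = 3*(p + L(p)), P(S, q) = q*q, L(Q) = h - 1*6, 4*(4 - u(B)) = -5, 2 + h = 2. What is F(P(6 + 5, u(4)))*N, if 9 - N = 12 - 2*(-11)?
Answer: -25875/16 ≈ -1617.2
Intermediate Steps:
h = 0 (h = -2 + 2 = 0)
u(B) = 21/4 (u(B) = 4 - ¼*(-5) = 4 + 5/4 = 21/4)
N = -25 (N = 9 - (12 - 2*(-11)) = 9 - (12 + 22) = 9 - 1*34 = 9 - 34 = -25)
L(Q) = -6 (L(Q) = 0 - 1*6 = 0 - 6 = -6)
P(S, q) = q²
F(p) = -18 + 3*p (F(p) = 3*(p - 6) = 3*(-6 + p) = -18 + 3*p)
F(P(6 + 5, u(4)))*N = (-18 + 3*(21/4)²)*(-25) = (-18 + 3*(441/16))*(-25) = (-18 + 1323/16)*(-25) = (1035/16)*(-25) = -25875/16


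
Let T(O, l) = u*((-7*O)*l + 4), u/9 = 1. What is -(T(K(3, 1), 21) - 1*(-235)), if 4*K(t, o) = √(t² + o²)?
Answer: -271 + 1323*√10/4 ≈ 774.92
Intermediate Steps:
u = 9 (u = 9*1 = 9)
K(t, o) = √(o² + t²)/4 (K(t, o) = √(t² + o²)/4 = √(o² + t²)/4)
T(O, l) = 36 - 63*O*l (T(O, l) = 9*((-7*O)*l + 4) = 9*(-7*O*l + 4) = 9*(4 - 7*O*l) = 36 - 63*O*l)
-(T(K(3, 1), 21) - 1*(-235)) = -((36 - 63*√(1² + 3²)/4*21) - 1*(-235)) = -((36 - 63*√(1 + 9)/4*21) + 235) = -((36 - 63*√10/4*21) + 235) = -((36 - 1323*√10/4) + 235) = -(271 - 1323*√10/4) = -271 + 1323*√10/4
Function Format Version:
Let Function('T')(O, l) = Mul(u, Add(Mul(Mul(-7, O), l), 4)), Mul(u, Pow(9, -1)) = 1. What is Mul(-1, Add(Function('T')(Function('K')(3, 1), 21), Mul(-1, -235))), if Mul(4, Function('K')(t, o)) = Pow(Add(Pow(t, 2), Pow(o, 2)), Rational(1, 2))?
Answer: Add(-271, Mul(Rational(1323, 4), Pow(10, Rational(1, 2)))) ≈ 774.92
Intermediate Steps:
u = 9 (u = Mul(9, 1) = 9)
Function('K')(t, o) = Mul(Rational(1, 4), Pow(Add(Pow(o, 2), Pow(t, 2)), Rational(1, 2))) (Function('K')(t, o) = Mul(Rational(1, 4), Pow(Add(Pow(t, 2), Pow(o, 2)), Rational(1, 2))) = Mul(Rational(1, 4), Pow(Add(Pow(o, 2), Pow(t, 2)), Rational(1, 2))))
Function('T')(O, l) = Add(36, Mul(-63, O, l)) (Function('T')(O, l) = Mul(9, Add(Mul(Mul(-7, O), l), 4)) = Mul(9, Add(Mul(-7, O, l), 4)) = Mul(9, Add(4, Mul(-7, O, l))) = Add(36, Mul(-63, O, l)))
Mul(-1, Add(Function('T')(Function('K')(3, 1), 21), Mul(-1, -235))) = Mul(-1, Add(Add(36, Mul(-63, Mul(Rational(1, 4), Pow(Add(Pow(1, 2), Pow(3, 2)), Rational(1, 2))), 21)), Mul(-1, -235))) = Mul(-1, Add(Add(36, Mul(-63, Mul(Rational(1, 4), Pow(Add(1, 9), Rational(1, 2))), 21)), 235)) = Mul(-1, Add(Add(36, Mul(-63, Mul(Rational(1, 4), Pow(10, Rational(1, 2))), 21)), 235)) = Mul(-1, Add(Add(36, Mul(Rational(-1323, 4), Pow(10, Rational(1, 2)))), 235)) = Mul(-1, Add(271, Mul(Rational(-1323, 4), Pow(10, Rational(1, 2))))) = Add(-271, Mul(Rational(1323, 4), Pow(10, Rational(1, 2))))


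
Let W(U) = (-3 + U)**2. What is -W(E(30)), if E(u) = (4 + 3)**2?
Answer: -2116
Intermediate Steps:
E(u) = 49 (E(u) = 7**2 = 49)
-W(E(30)) = -(-3 + 49)**2 = -1*46**2 = -1*2116 = -2116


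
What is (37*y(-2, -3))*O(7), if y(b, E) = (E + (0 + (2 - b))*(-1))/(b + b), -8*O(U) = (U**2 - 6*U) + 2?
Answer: -2331/32 ≈ -72.844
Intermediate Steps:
O(U) = -1/4 - U**2/8 + 3*U/4 (O(U) = -((U**2 - 6*U) + 2)/8 = -(2 + U**2 - 6*U)/8 = -1/4 - U**2/8 + 3*U/4)
y(b, E) = (-2 + E + b)/(2*b) (y(b, E) = (E + (2 - b)*(-1))/((2*b)) = (E + (-2 + b))*(1/(2*b)) = (-2 + E + b)*(1/(2*b)) = (-2 + E + b)/(2*b))
(37*y(-2, -3))*O(7) = (37*((1/2)*(-2 - 3 - 2)/(-2)))*(-1/4 - 1/8*7**2 + (3/4)*7) = (37*((1/2)*(-1/2)*(-7)))*(-1/4 - 1/8*49 + 21/4) = (37*(7/4))*(-1/4 - 49/8 + 21/4) = (259/4)*(-9/8) = -2331/32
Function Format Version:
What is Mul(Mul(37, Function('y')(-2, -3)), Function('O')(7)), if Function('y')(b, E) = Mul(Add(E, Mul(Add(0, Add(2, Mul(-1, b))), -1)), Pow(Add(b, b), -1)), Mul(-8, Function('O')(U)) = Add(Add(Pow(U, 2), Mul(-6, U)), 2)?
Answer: Rational(-2331, 32) ≈ -72.844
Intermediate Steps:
Function('O')(U) = Add(Rational(-1, 4), Mul(Rational(-1, 8), Pow(U, 2)), Mul(Rational(3, 4), U)) (Function('O')(U) = Mul(Rational(-1, 8), Add(Add(Pow(U, 2), Mul(-6, U)), 2)) = Mul(Rational(-1, 8), Add(2, Pow(U, 2), Mul(-6, U))) = Add(Rational(-1, 4), Mul(Rational(-1, 8), Pow(U, 2)), Mul(Rational(3, 4), U)))
Function('y')(b, E) = Mul(Rational(1, 2), Pow(b, -1), Add(-2, E, b)) (Function('y')(b, E) = Mul(Add(E, Mul(Add(2, Mul(-1, b)), -1)), Pow(Mul(2, b), -1)) = Mul(Add(E, Add(-2, b)), Mul(Rational(1, 2), Pow(b, -1))) = Mul(Add(-2, E, b), Mul(Rational(1, 2), Pow(b, -1))) = Mul(Rational(1, 2), Pow(b, -1), Add(-2, E, b)))
Mul(Mul(37, Function('y')(-2, -3)), Function('O')(7)) = Mul(Mul(37, Mul(Rational(1, 2), Pow(-2, -1), Add(-2, -3, -2))), Add(Rational(-1, 4), Mul(Rational(-1, 8), Pow(7, 2)), Mul(Rational(3, 4), 7))) = Mul(Mul(37, Mul(Rational(1, 2), Rational(-1, 2), -7)), Add(Rational(-1, 4), Mul(Rational(-1, 8), 49), Rational(21, 4))) = Mul(Mul(37, Rational(7, 4)), Add(Rational(-1, 4), Rational(-49, 8), Rational(21, 4))) = Mul(Rational(259, 4), Rational(-9, 8)) = Rational(-2331, 32)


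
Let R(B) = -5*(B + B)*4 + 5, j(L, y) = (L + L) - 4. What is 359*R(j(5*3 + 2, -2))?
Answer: -429005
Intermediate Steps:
j(L, y) = -4 + 2*L (j(L, y) = 2*L - 4 = -4 + 2*L)
R(B) = 5 - 40*B (R(B) = -10*B*4 + 5 = -40*B + 5 = 5 - 40*B)
359*R(j(5*3 + 2, -2)) = 359*(5 - 40*(-4 + 2*(5*3 + 2))) = 359*(5 - 40*(-4 + 2*(15 + 2))) = 359*(5 - 40*(-4 + 2*17)) = 359*(5 - 40*(-4 + 34)) = 359*(5 - 40*30) = 359*(5 - 1200) = 359*(-1195) = -429005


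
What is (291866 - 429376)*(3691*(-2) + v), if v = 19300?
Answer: -1638844180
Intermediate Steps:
(291866 - 429376)*(3691*(-2) + v) = (291866 - 429376)*(3691*(-2) + 19300) = -137510*(-7382 + 19300) = -137510*11918 = -1638844180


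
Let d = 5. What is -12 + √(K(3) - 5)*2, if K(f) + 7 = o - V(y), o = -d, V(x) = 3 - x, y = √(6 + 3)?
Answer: -12 + 2*I*√17 ≈ -12.0 + 8.2462*I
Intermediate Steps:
y = 3 (y = √9 = 3)
o = -5 (o = -1*5 = -5)
K(f) = -12 (K(f) = -7 + (-5 - (3 - 1*3)) = -7 + (-5 - (3 - 3)) = -7 + (-5 - 1*0) = -7 + (-5 + 0) = -7 - 5 = -12)
-12 + √(K(3) - 5)*2 = -12 + √(-12 - 5)*2 = -12 + √(-17)*2 = -12 + (I*√17)*2 = -12 + 2*I*√17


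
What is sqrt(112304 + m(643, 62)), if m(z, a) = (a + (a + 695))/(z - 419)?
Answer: sqrt(7187690)/8 ≈ 335.12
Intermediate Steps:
m(z, a) = (695 + 2*a)/(-419 + z) (m(z, a) = (a + (695 + a))/(-419 + z) = (695 + 2*a)/(-419 + z))
sqrt(112304 + m(643, 62)) = sqrt(112304 + (695 + 2*62)/(-419 + 643)) = sqrt(112304 + (695 + 124)/224) = sqrt(112304 + (1/224)*819) = sqrt(112304 + 117/32) = sqrt(3593845/32) = sqrt(7187690)/8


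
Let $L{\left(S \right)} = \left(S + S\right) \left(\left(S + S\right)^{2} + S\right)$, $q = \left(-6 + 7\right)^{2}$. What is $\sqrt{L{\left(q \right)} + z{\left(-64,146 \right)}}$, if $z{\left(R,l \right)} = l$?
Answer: $2 \sqrt{39} \approx 12.49$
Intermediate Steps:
$q = 1$ ($q = 1^{2} = 1$)
$L{\left(S \right)} = 2 S \left(S + 4 S^{2}\right)$ ($L{\left(S \right)} = 2 S \left(\left(2 S\right)^{2} + S\right) = 2 S \left(4 S^{2} + S\right) = 2 S \left(S + 4 S^{2}\right)$)
$\sqrt{L{\left(q \right)} + z{\left(-64,146 \right)}} = \sqrt{1^{2} \left(2 + 8 \cdot 1\right) + 146} = \sqrt{1 \left(2 + 8\right) + 146} = \sqrt{1 \cdot 10 + 146} = \sqrt{10 + 146} = \sqrt{156} = 2 \sqrt{39}$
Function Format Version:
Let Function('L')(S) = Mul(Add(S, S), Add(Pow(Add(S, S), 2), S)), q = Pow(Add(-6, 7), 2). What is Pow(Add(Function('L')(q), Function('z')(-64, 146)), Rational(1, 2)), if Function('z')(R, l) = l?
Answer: Mul(2, Pow(39, Rational(1, 2))) ≈ 12.490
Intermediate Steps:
q = 1 (q = Pow(1, 2) = 1)
Function('L')(S) = Mul(2, S, Add(S, Mul(4, Pow(S, 2)))) (Function('L')(S) = Mul(Mul(2, S), Add(Pow(Mul(2, S), 2), S)) = Mul(Mul(2, S), Add(Mul(4, Pow(S, 2)), S)) = Mul(Mul(2, S), Add(S, Mul(4, Pow(S, 2)))) = Mul(2, S, Add(S, Mul(4, Pow(S, 2)))))
Pow(Add(Function('L')(q), Function('z')(-64, 146)), Rational(1, 2)) = Pow(Add(Mul(Pow(1, 2), Add(2, Mul(8, 1))), 146), Rational(1, 2)) = Pow(Add(Mul(1, Add(2, 8)), 146), Rational(1, 2)) = Pow(Add(Mul(1, 10), 146), Rational(1, 2)) = Pow(Add(10, 146), Rational(1, 2)) = Pow(156, Rational(1, 2)) = Mul(2, Pow(39, Rational(1, 2)))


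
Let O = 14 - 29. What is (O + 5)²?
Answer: 100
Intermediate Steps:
O = -15
(O + 5)² = (-15 + 5)² = (-10)² = 100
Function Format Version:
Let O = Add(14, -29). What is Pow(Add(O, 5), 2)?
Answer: 100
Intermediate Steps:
O = -15
Pow(Add(O, 5), 2) = Pow(Add(-15, 5), 2) = Pow(-10, 2) = 100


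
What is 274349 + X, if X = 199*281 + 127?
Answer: 330395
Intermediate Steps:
X = 56046 (X = 55919 + 127 = 56046)
274349 + X = 274349 + 56046 = 330395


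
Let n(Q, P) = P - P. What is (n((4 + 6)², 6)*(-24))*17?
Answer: 0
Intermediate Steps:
n(Q, P) = 0
(n((4 + 6)², 6)*(-24))*17 = (0*(-24))*17 = 0*17 = 0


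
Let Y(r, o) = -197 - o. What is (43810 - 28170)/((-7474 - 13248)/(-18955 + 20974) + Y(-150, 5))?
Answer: -789429/10714 ≈ -73.682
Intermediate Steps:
(43810 - 28170)/((-7474 - 13248)/(-18955 + 20974) + Y(-150, 5)) = (43810 - 28170)/((-7474 - 13248)/(-18955 + 20974) + (-197 - 1*5)) = 15640/(-20722/2019 + (-197 - 5)) = 15640/(-20722*1/2019 - 202) = 15640/(-20722/2019 - 202) = 15640/(-428560/2019) = 15640*(-2019/428560) = -789429/10714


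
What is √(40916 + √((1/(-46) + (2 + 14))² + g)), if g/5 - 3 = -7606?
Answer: √(86578256 + 46*I*√79899515)/46 ≈ 202.28 + 0.48033*I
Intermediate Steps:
g = -38015 (g = 15 + 5*(-7606) = 15 - 38030 = -38015)
√(40916 + √((1/(-46) + (2 + 14))² + g)) = √(40916 + √((1/(-46) + (2 + 14))² - 38015)) = √(40916 + √((-1/46 + 16)² - 38015)) = √(40916 + √((735/46)² - 38015)) = √(40916 + √(540225/2116 - 38015)) = √(40916 + √(-79899515/2116)) = √(40916 + I*√79899515/46)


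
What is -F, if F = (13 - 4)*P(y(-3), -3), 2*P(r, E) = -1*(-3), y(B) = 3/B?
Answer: -27/2 ≈ -13.500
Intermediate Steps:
P(r, E) = 3/2 (P(r, E) = (-1*(-3))/2 = (1/2)*3 = 3/2)
F = 27/2 (F = (13 - 4)*(3/2) = 9*(3/2) = 27/2 ≈ 13.500)
-F = -1*27/2 = -27/2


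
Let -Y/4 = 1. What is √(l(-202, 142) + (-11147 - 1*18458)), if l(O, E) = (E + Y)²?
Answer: I*√10561 ≈ 102.77*I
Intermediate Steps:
Y = -4 (Y = -4*1 = -4)
l(O, E) = (-4 + E)² (l(O, E) = (E - 4)² = (-4 + E)²)
√(l(-202, 142) + (-11147 - 1*18458)) = √((-4 + 142)² + (-11147 - 1*18458)) = √(138² + (-11147 - 18458)) = √(19044 - 29605) = √(-10561) = I*√10561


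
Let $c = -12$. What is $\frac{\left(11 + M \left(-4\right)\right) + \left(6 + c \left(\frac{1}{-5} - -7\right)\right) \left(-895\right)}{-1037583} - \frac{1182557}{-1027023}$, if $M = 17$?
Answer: $\frac{128618794424}{118402400601} \approx 1.0863$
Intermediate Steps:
$\frac{\left(11 + M \left(-4\right)\right) + \left(6 + c \left(\frac{1}{-5} - -7\right)\right) \left(-895\right)}{-1037583} - \frac{1182557}{-1027023} = \frac{\left(11 + 17 \left(-4\right)\right) + \left(6 - 12 \left(\frac{1}{-5} - -7\right)\right) \left(-895\right)}{-1037583} - \frac{1182557}{-1027023} = \left(\left(11 - 68\right) + \left(6 - 12 \left(- \frac{1}{5} + 7\right)\right) \left(-895\right)\right) \left(- \frac{1}{1037583}\right) - - \frac{1182557}{1027023} = \left(-57 + \left(6 - \frac{408}{5}\right) \left(-895\right)\right) \left(- \frac{1}{1037583}\right) + \frac{1182557}{1027023} = \left(-57 - -67662\right) \left(- \frac{1}{1037583}\right) + \frac{1182557}{1027023} = \left(-57 + 67662\right) \left(- \frac{1}{1037583}\right) + \frac{1182557}{1027023} = 67605 \left(- \frac{1}{1037583}\right) + \frac{1182557}{1027023} = - \frac{22535}{345861} + \frac{1182557}{1027023} = \frac{128618794424}{118402400601}$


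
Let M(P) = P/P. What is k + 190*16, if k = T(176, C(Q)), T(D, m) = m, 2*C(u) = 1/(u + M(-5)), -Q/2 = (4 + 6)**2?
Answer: 1209919/398 ≈ 3040.0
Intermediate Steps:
Q = -200 (Q = -2*(4 + 6)**2 = -2*10**2 = -2*100 = -200)
M(P) = 1
C(u) = 1/(2*(1 + u)) (C(u) = 1/(2*(u + 1)) = 1/(2*(1 + u)))
k = -1/398 (k = 1/(2*(1 - 200)) = (1/2)/(-199) = (1/2)*(-1/199) = -1/398 ≈ -0.0025126)
k + 190*16 = -1/398 + 190*16 = -1/398 + 3040 = 1209919/398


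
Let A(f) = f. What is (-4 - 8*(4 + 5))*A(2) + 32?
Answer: -120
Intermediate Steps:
(-4 - 8*(4 + 5))*A(2) + 32 = (-4 - 8*(4 + 5))*2 + 32 = (-4 - 8*9)*2 + 32 = (-4 - 72)*2 + 32 = -76*2 + 32 = -152 + 32 = -120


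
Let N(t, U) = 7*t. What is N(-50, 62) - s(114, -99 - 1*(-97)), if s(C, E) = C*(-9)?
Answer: 676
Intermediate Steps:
s(C, E) = -9*C
N(-50, 62) - s(114, -99 - 1*(-97)) = 7*(-50) - (-9)*114 = -350 - 1*(-1026) = -350 + 1026 = 676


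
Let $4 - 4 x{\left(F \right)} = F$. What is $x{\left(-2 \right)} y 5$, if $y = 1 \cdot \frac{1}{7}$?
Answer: $\frac{15}{14} \approx 1.0714$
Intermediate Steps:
$x{\left(F \right)} = 1 - \frac{F}{4}$
$y = \frac{1}{7}$ ($y = 1 \cdot \frac{1}{7} = \frac{1}{7} \approx 0.14286$)
$x{\left(-2 \right)} y 5 = \left(1 - - \frac{1}{2}\right) \frac{1}{7} \cdot 5 = \left(1 + \frac{1}{2}\right) \frac{1}{7} \cdot 5 = \frac{3}{2} \cdot \frac{1}{7} \cdot 5 = \frac{3}{14} \cdot 5 = \frac{15}{14}$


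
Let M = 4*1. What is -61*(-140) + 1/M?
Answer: 34161/4 ≈ 8540.3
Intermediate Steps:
M = 4
-61*(-140) + 1/M = -61*(-140) + 1/4 = 8540 + ¼ = 34161/4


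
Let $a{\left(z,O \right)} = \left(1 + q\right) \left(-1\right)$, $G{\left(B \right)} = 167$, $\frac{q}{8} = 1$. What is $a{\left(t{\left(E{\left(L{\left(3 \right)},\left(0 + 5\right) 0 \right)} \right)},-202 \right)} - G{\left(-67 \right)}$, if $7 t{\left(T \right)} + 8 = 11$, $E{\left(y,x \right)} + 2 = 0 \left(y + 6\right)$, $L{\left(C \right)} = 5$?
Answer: $-176$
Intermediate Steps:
$q = 8$ ($q = 8 \cdot 1 = 8$)
$E{\left(y,x \right)} = -2$ ($E{\left(y,x \right)} = -2 + 0 \left(y + 6\right) = -2 + 0 \left(6 + y\right) = -2 + 0 = -2$)
$t{\left(T \right)} = \frac{3}{7}$ ($t{\left(T \right)} = - \frac{8}{7} + \frac{1}{7} \cdot 11 = - \frac{8}{7} + \frac{11}{7} = \frac{3}{7}$)
$a{\left(z,O \right)} = -9$ ($a{\left(z,O \right)} = \left(1 + 8\right) \left(-1\right) = 9 \left(-1\right) = -9$)
$a{\left(t{\left(E{\left(L{\left(3 \right)},\left(0 + 5\right) 0 \right)} \right)},-202 \right)} - G{\left(-67 \right)} = -9 - 167 = -176$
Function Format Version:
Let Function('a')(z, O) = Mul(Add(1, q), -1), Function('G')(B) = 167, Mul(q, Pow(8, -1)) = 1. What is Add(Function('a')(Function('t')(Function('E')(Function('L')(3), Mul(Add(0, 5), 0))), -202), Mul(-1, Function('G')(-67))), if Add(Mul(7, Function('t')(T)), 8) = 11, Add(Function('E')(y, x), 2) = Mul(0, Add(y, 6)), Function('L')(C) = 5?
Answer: -176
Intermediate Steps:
q = 8 (q = Mul(8, 1) = 8)
Function('E')(y, x) = -2 (Function('E')(y, x) = Add(-2, Mul(0, Add(y, 6))) = Add(-2, Mul(0, Add(6, y))) = Add(-2, 0) = -2)
Function('t')(T) = Rational(3, 7) (Function('t')(T) = Add(Rational(-8, 7), Mul(Rational(1, 7), 11)) = Add(Rational(-8, 7), Rational(11, 7)) = Rational(3, 7))
Function('a')(z, O) = -9 (Function('a')(z, O) = Mul(Add(1, 8), -1) = Mul(9, -1) = -9)
Add(Function('a')(Function('t')(Function('E')(Function('L')(3), Mul(Add(0, 5), 0))), -202), Mul(-1, Function('G')(-67))) = Add(-9, Mul(-1, 167)) = Add(-9, -167) = -176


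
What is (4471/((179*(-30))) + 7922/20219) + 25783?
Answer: 2799367923481/108576030 ≈ 25783.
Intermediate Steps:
(4471/((179*(-30))) + 7922/20219) + 25783 = (4471/(-5370) + 7922*(1/20219)) + 25783 = (4471*(-1/5370) + 7922/20219) + 25783 = (-4471/5370 + 7922/20219) + 25783 = -47858009/108576030 + 25783 = 2799367923481/108576030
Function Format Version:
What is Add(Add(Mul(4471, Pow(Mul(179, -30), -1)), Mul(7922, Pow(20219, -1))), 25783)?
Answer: Rational(2799367923481, 108576030) ≈ 25783.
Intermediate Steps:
Add(Add(Mul(4471, Pow(Mul(179, -30), -1)), Mul(7922, Pow(20219, -1))), 25783) = Add(Add(Mul(4471, Pow(-5370, -1)), Mul(7922, Rational(1, 20219))), 25783) = Add(Add(Mul(4471, Rational(-1, 5370)), Rational(7922, 20219)), 25783) = Add(Add(Rational(-4471, 5370), Rational(7922, 20219)), 25783) = Add(Rational(-47858009, 108576030), 25783) = Rational(2799367923481, 108576030)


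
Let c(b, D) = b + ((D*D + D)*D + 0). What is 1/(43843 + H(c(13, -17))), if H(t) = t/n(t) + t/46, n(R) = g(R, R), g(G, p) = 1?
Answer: 46/1800061 ≈ 2.5555e-5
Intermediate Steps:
n(R) = 1
c(b, D) = b + D*(D + D**2) (c(b, D) = b + ((D**2 + D)*D + 0) = b + ((D + D**2)*D + 0) = b + (D*(D + D**2) + 0) = b + D*(D + D**2))
H(t) = 47*t/46 (H(t) = t/1 + t/46 = t*1 + t*(1/46) = t + t/46 = 47*t/46)
1/(43843 + H(c(13, -17))) = 1/(43843 + 47*(13 + (-17)**2 + (-17)**3)/46) = 1/(43843 + 47*(13 + 289 - 4913)/46) = 1/(43843 + (47/46)*(-4611)) = 1/(43843 - 216717/46) = 1/(1800061/46) = 46/1800061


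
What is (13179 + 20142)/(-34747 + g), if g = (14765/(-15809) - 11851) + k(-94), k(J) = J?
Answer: -526771689/738168593 ≈ -0.71362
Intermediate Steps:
g = -188853270/15809 (g = (14765/(-15809) - 11851) - 94 = (14765*(-1/15809) - 11851) - 94 = (-14765/15809 - 11851) - 94 = -187367224/15809 - 94 = -188853270/15809 ≈ -11946.)
(13179 + 20142)/(-34747 + g) = (13179 + 20142)/(-34747 - 188853270/15809) = 33321/(-738168593/15809) = 33321*(-15809/738168593) = -526771689/738168593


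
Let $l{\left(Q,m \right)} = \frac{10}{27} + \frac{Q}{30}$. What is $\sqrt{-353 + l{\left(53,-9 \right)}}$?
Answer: $\frac{i \sqrt{2841990}}{90} \approx 18.731 i$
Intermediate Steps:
$l{\left(Q,m \right)} = \frac{10}{27} + \frac{Q}{30}$ ($l{\left(Q,m \right)} = 10 \cdot \frac{1}{27} + Q \frac{1}{30} = \frac{10}{27} + \frac{Q}{30}$)
$\sqrt{-353 + l{\left(53,-9 \right)}} = \sqrt{-353 + \left(\frac{10}{27} + \frac{1}{30} \cdot 53\right)} = \sqrt{-353 + \left(\frac{10}{27} + \frac{53}{30}\right)} = \sqrt{-353 + \frac{577}{270}} = \sqrt{- \frac{94733}{270}} = \frac{i \sqrt{2841990}}{90}$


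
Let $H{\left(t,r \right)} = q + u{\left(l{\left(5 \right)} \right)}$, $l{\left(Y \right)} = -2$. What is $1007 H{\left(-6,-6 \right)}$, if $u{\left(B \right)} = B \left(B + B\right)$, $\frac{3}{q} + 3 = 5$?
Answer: $\frac{19133}{2} \approx 9566.5$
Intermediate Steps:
$q = \frac{3}{2}$ ($q = \frac{3}{-3 + 5} = \frac{3}{2} \approx 1.5$)
$u{\left(B \right)} = 2 B^{2}$ ($u{\left(B \right)} = B 2 B = 2 B^{2}$)
$H{\left(t,r \right)} = \frac{19}{2}$ ($H{\left(t,r \right)} = \frac{3}{2} + 2 \left(-2\right)^{2} = \frac{3}{2} + 2 \cdot 4 = \frac{3}{2} + 8 = \frac{19}{2}$)
$1007 H{\left(-6,-6 \right)} = 1007 \cdot \frac{19}{2} = \frac{19133}{2}$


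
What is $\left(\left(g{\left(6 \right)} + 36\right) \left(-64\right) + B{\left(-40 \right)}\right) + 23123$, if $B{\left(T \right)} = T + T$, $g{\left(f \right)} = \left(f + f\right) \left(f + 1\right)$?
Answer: $15363$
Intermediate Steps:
$g{\left(f \right)} = 2 f \left(1 + f\right)$
$B{\left(T \right)} = 2 T$
$\left(\left(g{\left(6 \right)} + 36\right) \left(-64\right) + B{\left(-40 \right)}\right) + 23123 = \left(\left(2 \cdot 6 \left(1 + 6\right) + 36\right) \left(-64\right) + 2 \left(-40\right)\right) + 23123 = \left(\left(2 \cdot 6 \cdot 7 + 36\right) \left(-64\right) - 80\right) + 23123 = \left(\left(84 + 36\right) \left(-64\right) - 80\right) + 23123 = \left(120 \left(-64\right) - 80\right) + 23123 = \left(-7680 - 80\right) + 23123 = -7760 + 23123 = 15363$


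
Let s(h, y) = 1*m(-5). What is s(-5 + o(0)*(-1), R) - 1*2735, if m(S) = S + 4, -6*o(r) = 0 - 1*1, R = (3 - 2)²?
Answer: -2736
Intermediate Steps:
R = 1 (R = 1² = 1)
o(r) = ⅙ (o(r) = -(0 - 1*1)/6 = -(0 - 1)/6 = -⅙*(-1) = ⅙)
m(S) = 4 + S
s(h, y) = -1 (s(h, y) = 1*(4 - 5) = 1*(-1) = -1)
s(-5 + o(0)*(-1), R) - 1*2735 = -1 - 1*2735 = -1 - 2735 = -2736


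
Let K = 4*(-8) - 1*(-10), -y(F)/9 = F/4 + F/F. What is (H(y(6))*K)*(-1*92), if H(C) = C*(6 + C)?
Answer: 751410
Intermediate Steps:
y(F) = -9 - 9*F/4 (y(F) = -9*(F/4 + F/F) = -9*(F*(¼) + 1) = -9*(F/4 + 1) = -9*(1 + F/4) = -9 - 9*F/4)
K = -22 (K = -32 + 10 = -22)
(H(y(6))*K)*(-1*92) = (((-9 - 9/4*6)*(6 + (-9 - 9/4*6)))*(-22))*(-1*92) = (((-9 - 27/2)*(6 + (-9 - 27/2)))*(-22))*(-92) = (-45*(6 - 45/2)/2*(-22))*(-92) = (-45/2*(-33/2)*(-22))*(-92) = ((1485/4)*(-22))*(-92) = -16335/2*(-92) = 751410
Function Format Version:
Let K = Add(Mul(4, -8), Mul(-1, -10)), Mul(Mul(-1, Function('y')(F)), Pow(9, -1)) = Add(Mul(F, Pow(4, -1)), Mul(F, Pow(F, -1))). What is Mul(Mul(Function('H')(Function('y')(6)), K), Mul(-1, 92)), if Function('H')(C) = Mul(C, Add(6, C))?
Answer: 751410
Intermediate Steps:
Function('y')(F) = Add(-9, Mul(Rational(-9, 4), F)) (Function('y')(F) = Mul(-9, Add(Mul(F, Pow(4, -1)), Mul(F, Pow(F, -1)))) = Mul(-9, Add(Mul(F, Rational(1, 4)), 1)) = Mul(-9, Add(Mul(Rational(1, 4), F), 1)) = Mul(-9, Add(1, Mul(Rational(1, 4), F))) = Add(-9, Mul(Rational(-9, 4), F)))
K = -22 (K = Add(-32, 10) = -22)
Mul(Mul(Function('H')(Function('y')(6)), K), Mul(-1, 92)) = Mul(Mul(Mul(Add(-9, Mul(Rational(-9, 4), 6)), Add(6, Add(-9, Mul(Rational(-9, 4), 6)))), -22), Mul(-1, 92)) = Mul(Mul(Mul(Add(-9, Rational(-27, 2)), Add(6, Add(-9, Rational(-27, 2)))), -22), -92) = Mul(Mul(Mul(Rational(-45, 2), Add(6, Rational(-45, 2))), -22), -92) = Mul(Mul(Mul(Rational(-45, 2), Rational(-33, 2)), -22), -92) = Mul(Mul(Rational(1485, 4), -22), -92) = Mul(Rational(-16335, 2), -92) = 751410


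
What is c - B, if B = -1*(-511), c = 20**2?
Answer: -111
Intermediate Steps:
c = 400
B = 511
c - B = 400 - 1*511 = 400 - 511 = -111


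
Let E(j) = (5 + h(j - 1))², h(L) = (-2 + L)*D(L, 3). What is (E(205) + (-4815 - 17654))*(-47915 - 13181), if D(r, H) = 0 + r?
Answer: -103770877834400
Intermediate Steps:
D(r, H) = r
h(L) = L*(-2 + L) (h(L) = (-2 + L)*L = L*(-2 + L))
E(j) = (5 + (-1 + j)*(-3 + j))² (E(j) = (5 + (j - 1)*(-2 + (j - 1)))² = (5 + (-1 + j)*(-2 + (-1 + j)))² = (5 + (-1 + j)*(-3 + j))²)
(E(205) + (-4815 - 17654))*(-47915 - 13181) = ((5 + (-1 + 205)*(-3 + 205))² + (-4815 - 17654))*(-47915 - 13181) = ((5 + 204*202)² - 22469)*(-61096) = ((5 + 41208)² - 22469)*(-61096) = (41213² - 22469)*(-61096) = (1698511369 - 22469)*(-61096) = 1698488900*(-61096) = -103770877834400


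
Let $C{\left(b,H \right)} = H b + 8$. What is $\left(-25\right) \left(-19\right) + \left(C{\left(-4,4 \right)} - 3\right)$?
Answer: $464$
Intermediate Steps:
$C{\left(b,H \right)} = 8 + H b$
$\left(-25\right) \left(-19\right) + \left(C{\left(-4,4 \right)} - 3\right) = \left(-25\right) \left(-19\right) + \left(\left(8 + 4 \left(-4\right)\right) - 3\right) = 475 + \left(\left(8 - 16\right) - 3\right) = 475 - 11 = 464$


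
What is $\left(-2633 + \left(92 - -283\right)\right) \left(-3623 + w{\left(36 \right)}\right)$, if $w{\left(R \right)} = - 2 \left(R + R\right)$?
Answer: $8505886$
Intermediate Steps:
$w{\left(R \right)} = - 4 R$ ($w{\left(R \right)} = - 2 \cdot 2 R = - 4 R$)
$\left(-2633 + \left(92 - -283\right)\right) \left(-3623 + w{\left(36 \right)}\right) = \left(-2633 + \left(92 - -283\right)\right) \left(-3623 - 144\right) = \left(-2633 + \left(92 + 283\right)\right) \left(-3623 - 144\right) = \left(-2633 + 375\right) \left(-3767\right) = \left(-2258\right) \left(-3767\right) = 8505886$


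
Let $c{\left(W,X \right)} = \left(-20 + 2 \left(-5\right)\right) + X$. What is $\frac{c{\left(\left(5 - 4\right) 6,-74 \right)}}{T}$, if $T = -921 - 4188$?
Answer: $\frac{8}{393} \approx 0.020356$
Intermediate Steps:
$T = -5109$ ($T = -921 - 4188 = -5109$)
$c{\left(W,X \right)} = -30 + X$ ($c{\left(W,X \right)} = \left(-20 - 10\right) + X = -30 + X$)
$\frac{c{\left(\left(5 - 4\right) 6,-74 \right)}}{T} = \frac{-30 - 74}{-5109} = \left(-104\right) \left(- \frac{1}{5109}\right) = \frac{8}{393}$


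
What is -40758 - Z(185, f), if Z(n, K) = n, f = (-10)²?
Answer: -40943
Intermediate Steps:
f = 100
-40758 - Z(185, f) = -40758 - 1*185 = -40758 - 185 = -40943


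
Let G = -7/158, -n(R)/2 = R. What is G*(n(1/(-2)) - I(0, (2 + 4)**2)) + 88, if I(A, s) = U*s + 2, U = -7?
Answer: 12147/158 ≈ 76.880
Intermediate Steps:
I(A, s) = 2 - 7*s (I(A, s) = -7*s + 2 = 2 - 7*s)
n(R) = -2*R
G = -7/158 (G = -7*1/158 = -7/158 ≈ -0.044304)
G*(n(1/(-2)) - I(0, (2 + 4)**2)) + 88 = -7*(-2/(-2) - (2 - 7*(2 + 4)**2))/158 + 88 = -7*(-2*(-1/2) - (2 - 7*6**2))/158 + 88 = -7*(1 - (2 - 7*36))/158 + 88 = -7*(1 - (2 - 252))/158 + 88 = -7*(1 - 1*(-250))/158 + 88 = -7*(1 + 250)/158 + 88 = -7/158*251 + 88 = -1757/158 + 88 = 12147/158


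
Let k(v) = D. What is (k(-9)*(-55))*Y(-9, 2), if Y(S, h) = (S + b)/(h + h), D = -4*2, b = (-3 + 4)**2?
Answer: -880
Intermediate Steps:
b = 1 (b = 1**2 = 1)
D = -8
k(v) = -8
Y(S, h) = (1 + S)/(2*h) (Y(S, h) = (S + 1)/(h + h) = (1 + S)/((2*h)) = (1 + S)*(1/(2*h)) = (1 + S)/(2*h))
(k(-9)*(-55))*Y(-9, 2) = (-8*(-55))*((1/2)*(1 - 9)/2) = 440*((1/2)*(1/2)*(-8)) = 440*(-2) = -880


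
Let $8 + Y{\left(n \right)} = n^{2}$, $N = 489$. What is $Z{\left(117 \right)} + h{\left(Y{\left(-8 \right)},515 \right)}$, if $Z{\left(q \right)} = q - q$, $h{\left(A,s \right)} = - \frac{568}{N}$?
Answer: $- \frac{568}{489} \approx -1.1616$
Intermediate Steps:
$Y{\left(n \right)} = -8 + n^{2}$
$h{\left(A,s \right)} = - \frac{568}{489}$
$Z{\left(q \right)} = 0$
$Z{\left(117 \right)} + h{\left(Y{\left(-8 \right)},515 \right)} = 0 - \frac{568}{489} = - \frac{568}{489}$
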